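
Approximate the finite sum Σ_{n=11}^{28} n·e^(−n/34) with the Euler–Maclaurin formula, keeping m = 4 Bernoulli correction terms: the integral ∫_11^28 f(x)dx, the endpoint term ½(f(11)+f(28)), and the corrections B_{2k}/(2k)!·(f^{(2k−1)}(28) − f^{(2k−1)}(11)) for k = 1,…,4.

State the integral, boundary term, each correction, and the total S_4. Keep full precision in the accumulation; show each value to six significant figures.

The integral term ∫_11^28 x·e^(−x/34) dx = 181.935.
½[f(11) + f(28)] = ½[7.95950 + 12.2886] = 10.1241.
So far: 192.059.
Correction k=1: B_{2}/2! · (f^{(1)}(28) − f^{(1)}(11)) = 1/12 · (0.0774494 − 0.489488) = -0.0343365.
Running total after k=1: 192.025.
Correction k=2: B_{4}/4! · (f^{(3)}(28) − f^{(3)}(11)) = −1/720 · (0.000826306 − 0.00167532) = 1.17919e-06.
Running total after k=2: 192.025.
Correction k=3: B_{6}/6! · (f^{(5)}(28) − f^{(5)}(11)) = 1/30240 · (1.37164e-06 − 2.53219e-06) = -3.83779e-11.
Running total after k=3: 192.025.
Correction k=4: B_{8}/8! · (f^{(7)}(28) − f^{(7)}(11)) = −1/1209600 · (1.75474e-09 − 3.12728e-09) = 1.13470e-15.

S_4 ≈ 192.025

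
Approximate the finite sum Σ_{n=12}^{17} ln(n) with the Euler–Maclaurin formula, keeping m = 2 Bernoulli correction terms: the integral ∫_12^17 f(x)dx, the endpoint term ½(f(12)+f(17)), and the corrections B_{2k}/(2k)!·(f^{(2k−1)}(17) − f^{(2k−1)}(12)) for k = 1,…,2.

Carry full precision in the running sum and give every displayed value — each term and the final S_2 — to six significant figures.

S_2 ≈ 16.0028

Integral: ∫_12^17 ln(x) dx = 13.3457.
Endpoint term: (f(12) + f(17))/2 = (2.48491 + 2.83321)/2 = 2.65906.
Integral + boundary = 16.0048.
Order-1 term: 1/12 · (0.0588235 − 0.0833333) = -0.00204248.
After k=1: 16.0028.
Order-2 term: −1/720 · (0.000407083 − 0.00115741) = 1.04212e-06.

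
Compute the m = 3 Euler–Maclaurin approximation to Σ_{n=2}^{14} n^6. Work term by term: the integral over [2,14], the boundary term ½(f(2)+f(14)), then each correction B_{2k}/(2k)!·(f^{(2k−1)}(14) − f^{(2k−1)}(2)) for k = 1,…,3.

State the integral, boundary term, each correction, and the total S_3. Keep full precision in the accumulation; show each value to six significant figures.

The integral term ∫_2^14 x^6 dx = 1.50591e+07.
Boundary: ½(f(2) + f(14)) = ½(64.0000 + 7.52954e+06) = 3.76480e+06.
Integral + boundary = 1.88239e+07.
Order-1 term: 1/12 · (3.22694e+06 − 192.000) = 268896.
Partial sum through k=1: 1.90927e+07.
Order-2 term: −1/720 · (329280 − 960.000) = -456.000.
Partial sum through k=2: 1.90923e+07.
Order-3 term: 1/30240 · (10080.0 − 1440.00) = 0.285714.

S_3 ≈ 1.90923e+07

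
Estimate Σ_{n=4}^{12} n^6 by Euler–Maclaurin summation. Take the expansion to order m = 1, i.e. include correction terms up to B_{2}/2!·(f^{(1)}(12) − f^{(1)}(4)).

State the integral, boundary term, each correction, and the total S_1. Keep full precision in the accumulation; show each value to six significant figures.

∫_4^12 x^6 dx evaluates to 5.11649e+06.
½[f(4) + f(12)] = ½[4096.00 + 2.98598e+06] = 1.49504e+06.
Integral + boundary = 6.61153e+06.
Correction k=1: B_{2}/2! · (f^{(1)}(12) − f^{(1)}(4)) = 1/12 · (1.49299e+06 − 6144.00) = 123904.

S_1 ≈ 6.73543e+06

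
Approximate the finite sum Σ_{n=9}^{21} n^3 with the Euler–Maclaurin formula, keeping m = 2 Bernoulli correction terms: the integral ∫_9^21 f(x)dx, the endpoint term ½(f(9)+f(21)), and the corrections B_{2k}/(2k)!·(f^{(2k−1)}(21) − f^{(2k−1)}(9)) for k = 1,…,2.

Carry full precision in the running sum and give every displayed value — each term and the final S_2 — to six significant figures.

∫_9^21 x^3 dx evaluates to 46980.0.
Boundary: ½(f(9) + f(21)) = ½(729.000 + 9261.00) = 4995.00.
So far: 51975.0.
k=1: B_{2}/(2)! × [f^{(1)}(21) − f^{(1)}(9)] = 1/12 × (1323.00 − 243.000) = 90.0000.
Partial sum through k=1: 52065.0.
k=2: B_{4}/(4)! × [f^{(3)}(21) − f^{(3)}(9)] = −1/720 × (6.00000 − 6.00000) = 0.00000.

S_2 ≈ 52065.0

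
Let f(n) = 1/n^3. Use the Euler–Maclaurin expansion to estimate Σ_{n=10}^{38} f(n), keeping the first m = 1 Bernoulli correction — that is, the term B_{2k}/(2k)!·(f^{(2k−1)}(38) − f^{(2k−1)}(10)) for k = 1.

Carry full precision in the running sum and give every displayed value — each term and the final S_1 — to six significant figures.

S_1 ≈ 0.00518773

∫_10^38 1/x^3 dx evaluates to 0.00465374.
½[f(10) + f(38)] = ½[0.00100000 + 1.82242e-05] = 0.000509112.
Running total after boundary: 0.00516285.
k=1: B_{2}/(2)! × [f^{(1)}(38) − f^{(1)}(10)] = 1/12 × (-1.43876e-06 − (-0.000300000)) = 2.48801e-05.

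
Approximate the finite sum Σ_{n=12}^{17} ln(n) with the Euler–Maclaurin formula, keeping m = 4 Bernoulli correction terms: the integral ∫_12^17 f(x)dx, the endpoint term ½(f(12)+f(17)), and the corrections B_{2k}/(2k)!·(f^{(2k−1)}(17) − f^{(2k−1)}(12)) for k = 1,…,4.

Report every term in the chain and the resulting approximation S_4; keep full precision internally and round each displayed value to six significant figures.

The integral term ∫_12^17 ln(x) dx = 13.3457.
½[f(12) + f(17)] = ½[2.48491 + 2.83321] = 2.65906.
Running total after boundary: 16.0048.
Order-1 term: 1/12 · (0.0588235 − 0.0833333) = -0.00204248.
Partial sum through k=1: 16.0028.
Order-2 term: −1/720 · (0.000407083 − 0.00115741) = 1.04212e-06.
Partial sum through k=2: 16.0028.
Order-3 term: 1/30240 · (1.69031e-05 − 9.64506e-05) = -2.63054e-09.
Partial sum through k=3: 16.0028.
Order-4 term: −1/1209600 · (1.75465e-06 − 2.00939e-05) = 1.51614e-11.

S_4 ≈ 16.0028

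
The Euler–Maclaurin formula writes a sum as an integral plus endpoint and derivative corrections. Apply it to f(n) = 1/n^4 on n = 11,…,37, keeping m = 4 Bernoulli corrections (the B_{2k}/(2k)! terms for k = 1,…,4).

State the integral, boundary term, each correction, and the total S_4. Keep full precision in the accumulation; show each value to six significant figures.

∫_11^37 1/x^4 dx evaluates to 0.000243858.
½[f(11) + f(37)] = ½[6.83013e-05 + 5.33572e-07] = 3.44175e-05.
Running total after boundary: 0.000278275.
Correction k=1: B_{2}/2! · (f^{(1)}(37) − f^{(1)}(11)) = 1/12 · (-5.76835e-08 − (-2.48369e-05)) = 2.06493e-06.
After k=1: 0.000280340.
Correction k=2: B_{4}/4! · (f^{(3)}(37) − f^{(3)}(11)) = −1/720 · (-1.26406e-09 − (-6.15790e-06)) = -8.55088e-09.
After k=2: 0.000280331.
Correction k=3: B_{6}/6! · (f^{(5)}(37) − f^{(5)}(11)) = 1/30240 · (-5.17075e-11 − (-2.84994e-06)) = 9.42422e-11.
After k=3: 0.000280331.
Correction k=4: B_{8}/8! · (f^{(7)}(37) − f^{(7)}(11)) = −1/1209600 · (-3.39933e-12 − (-2.11979e-06)) = -1.75247e-12.

S_4 ≈ 0.000280331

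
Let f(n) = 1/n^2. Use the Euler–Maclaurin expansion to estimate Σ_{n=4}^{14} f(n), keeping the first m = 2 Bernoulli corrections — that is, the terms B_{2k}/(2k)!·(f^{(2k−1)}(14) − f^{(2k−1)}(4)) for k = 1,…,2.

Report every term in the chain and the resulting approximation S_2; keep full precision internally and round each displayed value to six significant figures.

∫_4^14 1/x^2 dx evaluates to 0.178571.
Endpoint term: (f(4) + f(14))/2 = (0.0625000 + 0.00510204)/2 = 0.0338010.
Running total after boundary: 0.212372.
Correction k=1: B_{2}/2! · (f^{(1)}(14) − f^{(1)}(4)) = 1/12 · (-0.000728863 − (-0.0312500)) = 0.00254343.
After k=1: 0.214916.
Correction k=2: B_{4}/4! · (f^{(3)}(14) − f^{(3)}(4)) = −1/720 · (-4.46243e-05 − (-0.0234375)) = -3.24901e-05.

S_2 ≈ 0.214883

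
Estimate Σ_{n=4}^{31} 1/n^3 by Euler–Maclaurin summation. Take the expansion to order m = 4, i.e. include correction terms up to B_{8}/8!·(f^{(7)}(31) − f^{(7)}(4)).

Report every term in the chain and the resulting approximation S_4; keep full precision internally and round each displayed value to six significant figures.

S_4 ≈ 0.0395161

Integral: ∫_4^31 1/x^3 dx = 0.0307297.
Endpoint term: (f(4) + f(31))/2 = (0.0156250 + 3.35672e-05)/2 = 0.00782928.
Integral + boundary = 0.0385590.
k=1: B_{2}/(2)! × [f^{(1)}(31) − f^{(1)}(4)] = 1/12 × (-3.24844e-06 − (-0.0117188)) = 0.000976292.
After k=1: 0.0395353.
k=2: B_{4}/(4)! × [f^{(3)}(31) − f^{(3)}(4)] = −1/720 × (-6.76054e-08 − (-0.0146484)) = -2.03450e-05.
After k=2: 0.0395149.
k=3: B_{6}/(6)! × [f^{(5)}(31) − f^{(5)}(4)] = 1/30240 × (-2.95466e-09 − (-0.0384521)) = 1.27157e-06.
After k=3: 0.0395162.
k=4: B_{8}/(8)! × [f^{(7)}(31) − f^{(7)}(4)] = −1/1209600 × (-2.21369e-10 − (-0.173035)) = -1.43051e-07.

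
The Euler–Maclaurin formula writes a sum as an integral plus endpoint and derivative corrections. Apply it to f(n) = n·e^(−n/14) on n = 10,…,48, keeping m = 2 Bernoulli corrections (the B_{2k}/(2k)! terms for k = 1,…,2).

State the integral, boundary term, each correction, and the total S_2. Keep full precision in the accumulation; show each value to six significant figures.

S_2 ≈ 139.542

Integral: ∫_10^48 x·e^(−x/14) dx = 136.334.
Endpoint term: (f(10) + f(48))/2 = (4.89542 + 1.55680)/2 = 3.22611.
Integral + boundary = 139.560.
k=1: B_{2}/(2)! × [f^{(1)}(48) − f^{(1)}(10)] = 1/12 × (-0.0787664 − 0.139869) = -0.0182196.
Partial sum through k=1: 139.542.
k=2: B_{4}/(4)! × [f^{(3)}(48) − f^{(3)}(10)] = −1/720 × (-7.09182e-05 − 0.00570894) = 8.02758e-06.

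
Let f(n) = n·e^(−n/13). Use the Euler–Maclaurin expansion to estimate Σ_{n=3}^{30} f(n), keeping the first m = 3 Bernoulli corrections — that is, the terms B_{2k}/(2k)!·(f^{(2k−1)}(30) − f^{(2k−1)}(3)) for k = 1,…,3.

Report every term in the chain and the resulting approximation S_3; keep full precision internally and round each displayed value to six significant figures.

The integral term ∫_3^30 x·e^(−x/13) dx = 109.521.
Endpoint term: (f(3) + f(30))/2 = (2.38177 + 2.98472)/2 = 2.68324.
Integral + boundary = 112.204.
k=1: B_{2}/(2)! × [f^{(1)}(30) − f^{(1)}(3)] = 1/12 × (-0.130103 − 0.610710) = -0.0617344.
After k=1: 112.142.
k=2: B_{4}/(4)! × [f^{(3)}(30) − f^{(3)}(3)] = −1/720 × (0.000407563 − 0.0130092) = 1.75023e-05.
After k=2: 112.142.
k=3: B_{6}/(6)! × [f^{(5)}(30) − f^{(5)}(3)] = 1/30240 × (9.37850e-06 − 0.000132572) = -4.07387e-09.

S_3 ≈ 112.142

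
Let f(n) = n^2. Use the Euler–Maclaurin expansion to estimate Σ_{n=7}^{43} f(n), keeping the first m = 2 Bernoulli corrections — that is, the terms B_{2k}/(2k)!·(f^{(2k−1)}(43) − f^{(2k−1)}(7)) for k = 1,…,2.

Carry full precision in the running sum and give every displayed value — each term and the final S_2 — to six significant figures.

S_2 ≈ 27343.0

∫_7^43 x^2 dx evaluates to 26388.0.
Boundary: ½(f(7) + f(43)) = ½(49.0000 + 1849.00) = 949.000.
Integral + boundary = 27337.0.
Correction k=1: B_{2}/2! · (f^{(1)}(43) − f^{(1)}(7)) = 1/12 · (86.0000 − 14.0000) = 6.00000.
Running total after k=1: 27343.0.
Correction k=2: B_{4}/4! · (f^{(3)}(43) − f^{(3)}(7)) = −1/720 · (0.00000 − 0.00000) = 0.00000.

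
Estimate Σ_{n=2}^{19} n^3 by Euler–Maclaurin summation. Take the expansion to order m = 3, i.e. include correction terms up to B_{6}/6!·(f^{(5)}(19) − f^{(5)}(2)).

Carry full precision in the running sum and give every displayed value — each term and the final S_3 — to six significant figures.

S_3 ≈ 36099.0

The integral term ∫_2^19 x^3 dx = 32576.2.
Boundary: ½(f(2) + f(19)) = ½(8.00000 + 6859.00) = 3433.50.
So far: 36009.8.
Correction k=1: B_{2}/2! · (f^{(1)}(19) − f^{(1)}(2)) = 1/12 · (1083.00 − 12.0000) = 89.2500.
After k=1: 36099.0.
Correction k=2: B_{4}/4! · (f^{(3)}(19) − f^{(3)}(2)) = −1/720 · (6.00000 − 6.00000) = 0.00000.
After k=2: 36099.0.
Correction k=3: B_{6}/6! · (f^{(5)}(19) − f^{(5)}(2)) = 1/30240 · (0.00000 − 0.00000) = 0.00000.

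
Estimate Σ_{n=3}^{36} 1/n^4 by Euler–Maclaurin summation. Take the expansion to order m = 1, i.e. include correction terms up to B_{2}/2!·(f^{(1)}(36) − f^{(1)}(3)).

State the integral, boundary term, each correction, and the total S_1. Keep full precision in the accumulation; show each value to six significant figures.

The integral term ∫_3^36 1/x^4 dx = 0.0123385.
Boundary: ½(f(3) + f(36)) = ½(0.0123457 + 5.95374e-07) = 0.00617314.
Running total after boundary: 0.0185117.
Order-1 term: 1/12 · (-6.61527e-08 − (-0.0164609)) = 0.00137174.

S_1 ≈ 0.0198834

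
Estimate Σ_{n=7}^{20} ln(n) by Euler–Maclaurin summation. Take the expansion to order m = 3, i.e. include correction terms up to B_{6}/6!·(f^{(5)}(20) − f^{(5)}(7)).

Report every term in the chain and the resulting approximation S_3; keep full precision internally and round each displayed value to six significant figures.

S_3 ≈ 35.7564

∫_7^20 ln(x) dx evaluates to 33.2933.
½[f(7) + f(20)] = ½[1.94591 + 2.99573] = 2.47082.
Integral + boundary = 35.7641.
Order-1 term: 1/12 · (0.0500000 − 0.142857) = -0.00773810.
After k=1: 35.7564.
Order-2 term: −1/720 · (0.000250000 − 0.00583090) = 7.75126e-06.
After k=2: 35.7564.
Order-3 term: 1/30240 · (7.50000e-06 − 0.00142798) = -4.69734e-08.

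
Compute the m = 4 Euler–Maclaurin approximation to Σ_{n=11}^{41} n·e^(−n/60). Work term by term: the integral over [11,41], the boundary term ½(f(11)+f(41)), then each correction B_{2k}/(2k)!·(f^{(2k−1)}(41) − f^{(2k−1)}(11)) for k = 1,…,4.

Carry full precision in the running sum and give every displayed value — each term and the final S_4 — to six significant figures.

∫_11^41 x·e^(−x/60) dx evaluates to 486.528.
Endpoint term: (f(11) + f(41))/2 = (9.15740 + 20.7022)/2 = 14.9298.
So far: 501.457.
Correction k=1: B_{2}/2! · (f^{(1)}(41) − f^{(1)}(11)) = 1/12 · (0.159895 − 0.679867) = -0.0433310.
After k=1: 501.414.
Correction k=2: B_{4}/4! · (f^{(3)}(41) − f^{(3)}(11)) = −1/720 · (0.000324933 − 0.000651347) = 4.53353e-07.
After k=2: 501.414.
Correction k=3: B_{6}/6! · (f^{(5)}(41) − f^{(5)}(11)) = 1/30240 · (1.68180e-07 − 3.09400e-07) = -4.66997e-12.
After k=3: 501.414.
Correction k=4: B_{8}/8! · (f^{(7)}(41) − f^{(7)}(11)) = −1/1209600 · (6.83617e-11 − 1.21631e-10) = 4.40387e-17.

S_4 ≈ 501.414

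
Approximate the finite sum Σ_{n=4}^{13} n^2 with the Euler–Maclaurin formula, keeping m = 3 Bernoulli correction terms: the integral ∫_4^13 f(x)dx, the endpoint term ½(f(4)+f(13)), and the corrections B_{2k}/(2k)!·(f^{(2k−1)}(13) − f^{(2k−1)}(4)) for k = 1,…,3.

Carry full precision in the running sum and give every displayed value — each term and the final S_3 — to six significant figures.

The integral term ∫_4^13 x^2 dx = 711.000.
Boundary: ½(f(4) + f(13)) = ½(16.0000 + 169.000) = 92.5000.
Integral + boundary = 803.500.
Order-1 term: 1/12 · (26.0000 − 8.00000) = 1.50000.
Partial sum through k=1: 805.000.
Order-2 term: −1/720 · (0.00000 − 0.00000) = 0.00000.
Partial sum through k=2: 805.000.
Order-3 term: 1/30240 · (0.00000 − 0.00000) = 0.00000.

S_3 ≈ 805.000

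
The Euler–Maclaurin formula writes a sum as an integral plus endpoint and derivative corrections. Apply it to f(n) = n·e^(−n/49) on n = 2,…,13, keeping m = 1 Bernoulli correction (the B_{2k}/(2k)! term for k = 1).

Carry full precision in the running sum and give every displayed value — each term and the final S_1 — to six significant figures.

∫_2^13 x·e^(−x/49) dx evaluates to 68.9953.
½[f(2) + f(13)] = ½[1.92001 + 9.97062] = 5.94532.
So far: 74.9406.
k=1: B_{2}/(2)! × [f^{(1)}(13) − f^{(1)}(2)] = 1/12 × (0.563489 − 0.920822) = -0.0297777.

S_1 ≈ 74.9109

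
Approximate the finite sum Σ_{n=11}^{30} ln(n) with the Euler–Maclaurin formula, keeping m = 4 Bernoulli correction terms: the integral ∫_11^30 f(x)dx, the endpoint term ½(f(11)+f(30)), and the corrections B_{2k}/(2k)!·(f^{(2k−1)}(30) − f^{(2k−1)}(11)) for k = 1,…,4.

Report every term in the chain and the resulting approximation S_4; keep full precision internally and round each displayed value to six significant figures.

S_4 ≈ 59.5538

∫_11^30 ln(x) dx evaluates to 56.6591.
½[f(11) + f(30)] = ½[2.39790 + 3.40120] = 2.89955.
Integral + boundary = 59.5586.
k=1: B_{2}/(2)! × [f^{(1)}(30) − f^{(1)}(11)] = 1/12 × (0.0333333 − 0.0909091) = -0.00479798.
Partial sum through k=1: 59.5538.
k=2: B_{4}/(4)! × [f^{(3)}(30) − f^{(3)}(11)] = −1/720 × (7.40741e-05 − 0.00150263) = 1.98410e-06.
Partial sum through k=2: 59.5538.
k=3: B_{6}/(6)! × [f^{(5)}(30) − f^{(5)}(11)] = 1/30240 × (9.87654e-07 − 0.000149021) = -4.89529e-09.
Partial sum through k=3: 59.5538.
k=4: B_{8}/(8)! × [f^{(7)}(30) − f^{(7)}(11)] = −1/1209600 × (3.29218e-08 − 3.69474e-05) = 3.05179e-11.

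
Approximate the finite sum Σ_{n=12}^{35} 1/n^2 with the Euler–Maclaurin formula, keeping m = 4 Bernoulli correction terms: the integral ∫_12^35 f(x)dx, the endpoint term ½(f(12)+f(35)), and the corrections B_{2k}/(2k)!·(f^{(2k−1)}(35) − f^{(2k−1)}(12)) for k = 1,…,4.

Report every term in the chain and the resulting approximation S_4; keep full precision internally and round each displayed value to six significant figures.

Integral: ∫_12^35 1/x^2 dx = 0.0547619.
Boundary: ½(f(12) + f(35)) = ½(0.00694444 + 0.000816327) = 0.00388039.
So far: 0.0586423.
k=1: B_{2}/(2)! × [f^{(1)}(35) − f^{(1)}(12)] = 1/12 × (-4.66472e-05 − (-0.00115741)) = 9.25633e-05.
After k=1: 0.0587349.
k=2: B_{4}/(4)! × [f^{(3)}(35) − f^{(3)}(12)] = −1/720 × (-4.56952e-07 − (-9.64506e-05)) = -1.33325e-07.
After k=2: 0.0587347.
k=3: B_{6}/(6)! × [f^{(5)}(35) − f^{(5)}(12)] = 1/30240 × (-1.11907e-08 − (-2.00939e-05)) = 6.64110e-10.
After k=3: 0.0587347.
k=4: B_{8}/(8)! × [f^{(7)}(35) − f^{(7)}(12)] = −1/1209600 × (-5.11574e-10 − (-7.81429e-06)) = -6.45980e-12.

S_4 ≈ 0.0587347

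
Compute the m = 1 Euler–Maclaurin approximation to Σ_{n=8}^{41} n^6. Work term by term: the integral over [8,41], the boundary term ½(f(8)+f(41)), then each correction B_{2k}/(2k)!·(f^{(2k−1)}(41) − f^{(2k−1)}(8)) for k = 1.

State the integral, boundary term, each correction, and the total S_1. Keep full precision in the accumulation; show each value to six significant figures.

∫_8^41 x^6 dx evaluates to 2.78217e+10.
½[f(8) + f(41)] = ½[262144 + 4.75010e+09] = 2.37518e+09.
Integral + boundary = 3.01969e+10.
Correction k=1: B_{2}/2! · (f^{(1)}(41) − f^{(1)}(8)) = 1/12 · (6.95137e+08 − 196608) = 5.79117e+07.

S_1 ≈ 3.02548e+10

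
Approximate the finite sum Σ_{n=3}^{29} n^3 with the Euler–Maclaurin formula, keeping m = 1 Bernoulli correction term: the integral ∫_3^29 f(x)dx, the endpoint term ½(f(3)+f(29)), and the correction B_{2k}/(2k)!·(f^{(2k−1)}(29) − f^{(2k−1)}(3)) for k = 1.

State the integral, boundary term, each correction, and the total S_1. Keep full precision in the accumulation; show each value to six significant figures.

S_1 ≈ 189216

Integral: ∫_3^29 x^3 dx = 176800.
½[f(3) + f(29)] = ½[27.0000 + 24389.0] = 12208.0.
So far: 189008.
k=1: B_{2}/(2)! × [f^{(1)}(29) − f^{(1)}(3)] = 1/12 × (2523.00 − 27.0000) = 208.000.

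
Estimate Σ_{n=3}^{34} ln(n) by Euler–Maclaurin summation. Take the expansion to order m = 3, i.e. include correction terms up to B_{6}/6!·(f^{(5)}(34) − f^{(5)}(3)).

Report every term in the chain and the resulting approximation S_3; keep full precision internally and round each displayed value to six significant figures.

The integral term ∫_3^34 ln(x) dx = 85.6004.
Boundary: ½(f(3) + f(34)) = ½(1.09861 + 3.52636) = 2.31249.
Integral + boundary = 87.9129.
Order-1 term: 1/12 · (0.0294118 − 0.333333) = -0.0253268.
Running total after k=1: 87.8876.
Order-2 term: −1/720 · (5.08854e-05 − 0.0740741) = 0.000102810.
Running total after k=2: 87.8877.
Order-3 term: 1/30240 · (5.28222e-07 − 0.0987654) = -3.26604e-06.

S_3 ≈ 87.8877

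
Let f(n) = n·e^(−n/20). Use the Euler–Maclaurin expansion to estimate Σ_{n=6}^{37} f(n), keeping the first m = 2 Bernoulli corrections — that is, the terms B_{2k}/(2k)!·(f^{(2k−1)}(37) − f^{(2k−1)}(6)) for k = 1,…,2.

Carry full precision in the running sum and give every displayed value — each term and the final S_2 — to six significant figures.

S_2 ≈ 211.052

∫_6^37 x·e^(−x/20) dx evaluates to 205.975.
Boundary: ½(f(6) + f(37)) = ½(4.44491 + 5.81778) = 5.13134.
Integral + boundary = 211.106.
Correction k=1: B_{2}/2! · (f^{(1)}(37) − f^{(1)}(6)) = 1/12 · (-0.133652 − 0.518573) = -0.0543520.
Partial sum through k=1: 211.052.
Correction k=2: B_{4}/4! · (f^{(3)}(37) − f^{(3)}(6)) = −1/720 · (0.000452057 − 0.00500052) = 6.31731e-06.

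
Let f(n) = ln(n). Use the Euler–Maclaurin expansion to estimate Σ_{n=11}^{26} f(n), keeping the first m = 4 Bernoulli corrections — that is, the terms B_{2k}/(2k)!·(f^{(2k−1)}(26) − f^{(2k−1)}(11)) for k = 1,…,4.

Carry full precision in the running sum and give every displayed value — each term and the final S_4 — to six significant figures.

Integral: ∫_11^26 ln(x) dx = 43.3337.
Boundary: ½(f(11) + f(26)) = ½(2.39790 + 3.25810) = 2.82800.
Integral + boundary = 46.1617.
k=1: B_{2}/(2)! × [f^{(1)}(26) − f^{(1)}(11)] = 1/12 × (0.0384615 − 0.0909091) = -0.00437063.
After k=1: 46.1573.
k=2: B_{4}/(4)! × [f^{(3)}(26) − f^{(3)}(11)] = −1/720 × (0.000113792 − 0.00150263) = 1.92894e-06.
After k=2: 46.1573.
k=3: B_{6}/(6)! × [f^{(5)}(26) − f^{(5)}(11)] = 1/30240 × (2.01997e-06 − 0.000149021) = -4.86115e-09.
After k=3: 46.1573.
k=4: B_{8}/(8)! × [f^{(7)}(26) − f^{(7)}(11)] = −1/1209600 × (8.96436e-08 − 3.69474e-05) = 3.04710e-11.

S_4 ≈ 46.1573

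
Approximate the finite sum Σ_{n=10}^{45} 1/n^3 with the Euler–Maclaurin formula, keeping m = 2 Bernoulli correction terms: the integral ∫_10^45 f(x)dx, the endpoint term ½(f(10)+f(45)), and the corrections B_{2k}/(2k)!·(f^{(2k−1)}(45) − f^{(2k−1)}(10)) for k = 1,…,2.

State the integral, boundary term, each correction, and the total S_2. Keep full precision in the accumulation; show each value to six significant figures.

The integral term ∫_10^45 1/x^3 dx = 0.00475309.
Boundary: ½(f(10) + f(45)) = ½(0.00100000 + 1.09739e-05) = 0.000505487.
Integral + boundary = 0.00525857.
k=1: B_{2}/(2)! × [f^{(1)}(45) − f^{(1)}(10)] = 1/12 × (-7.31596e-07 − (-0.000300000)) = 2.49390e-05.
Partial sum through k=1: 0.00528351.
k=2: B_{4}/(4)! × [f^{(3)}(45) − f^{(3)}(10)] = −1/720 × (-7.22564e-09 − (-6.00000e-05)) = -8.33233e-08.

S_2 ≈ 0.00528343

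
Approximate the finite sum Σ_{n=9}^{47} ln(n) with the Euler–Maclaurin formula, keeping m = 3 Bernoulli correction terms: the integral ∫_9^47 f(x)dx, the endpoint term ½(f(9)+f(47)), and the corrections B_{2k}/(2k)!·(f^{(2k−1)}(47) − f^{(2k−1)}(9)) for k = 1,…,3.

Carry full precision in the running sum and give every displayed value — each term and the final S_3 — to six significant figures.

∫_9^47 ln(x) dx evaluates to 123.182.
Endpoint term: (f(9) + f(47))/2 = (2.19722 + 3.85015)/2 = 3.02369.
Integral + boundary = 126.206.
k=1: B_{2}/(2)! × [f^{(1)}(47) − f^{(1)}(9)] = 1/12 × (0.0212766 − 0.111111) = -0.00748621.
Running total after k=1: 126.198.
k=2: B_{4}/(4)! × [f^{(3)}(47) − f^{(3)}(9)] = −1/720 × (1.92636e-05 − 0.00274348) = 3.78364e-06.
Running total after k=2: 126.198.
k=3: B_{6}/(6)! × [f^{(5)}(47) − f^{(5)}(9)] = 1/30240 × (1.04646e-07 − 0.000406442) = -1.34371e-08.

S_3 ≈ 126.198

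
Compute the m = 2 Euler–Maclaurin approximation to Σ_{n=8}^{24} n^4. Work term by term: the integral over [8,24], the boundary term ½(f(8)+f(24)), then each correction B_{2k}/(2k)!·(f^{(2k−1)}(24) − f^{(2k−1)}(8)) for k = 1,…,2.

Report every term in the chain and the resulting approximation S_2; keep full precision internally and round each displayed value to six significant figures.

The integral term ∫_8^24 x^4 dx = 1.58597e+06.
Endpoint term: (f(8) + f(24))/2 = (4096.00 + 331776)/2 = 167936.
Running total after boundary: 1.75391e+06.
Correction k=1: B_{2}/2! · (f^{(1)}(24) − f^{(1)}(8)) = 1/12 · (55296.0 − 2048.00) = 4437.33.
After k=1: 1.75834e+06.
Correction k=2: B_{4}/4! · (f^{(3)}(24) − f^{(3)}(8)) = −1/720 · (576.000 − 192.000) = -0.533333.

S_2 ≈ 1.75834e+06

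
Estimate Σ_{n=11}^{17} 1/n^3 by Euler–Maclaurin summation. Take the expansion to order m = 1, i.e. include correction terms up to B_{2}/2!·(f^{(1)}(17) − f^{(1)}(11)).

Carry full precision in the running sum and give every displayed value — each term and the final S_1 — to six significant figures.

Integral: ∫_11^17 1/x^3 dx = 0.00240213.
Endpoint term: (f(11) + f(17))/2 = (0.000751315 + 0.000203542)/2 = 0.000477428.
Running total after boundary: 0.00287956.
Correction k=1: B_{2}/2! · (f^{(1)}(17) − f^{(1)}(11)) = 1/12 · (-3.59191e-05 − (-0.000204904)) = 1.40821e-05.

S_1 ≈ 0.00289364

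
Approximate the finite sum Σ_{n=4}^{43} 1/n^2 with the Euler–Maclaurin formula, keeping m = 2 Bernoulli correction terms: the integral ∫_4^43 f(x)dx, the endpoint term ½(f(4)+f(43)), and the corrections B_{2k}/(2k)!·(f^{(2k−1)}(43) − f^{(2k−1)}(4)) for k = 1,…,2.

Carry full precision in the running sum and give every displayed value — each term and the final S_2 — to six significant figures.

Integral: ∫_4^43 1/x^2 dx = 0.226744.
Endpoint term: (f(4) + f(43))/2 = (0.0625000 + 0.000540833)/2 = 0.0315204.
Integral + boundary = 0.258265.
Order-1 term: 1/12 · (-2.51550e-05 − (-0.0312500)) = 0.00260207.
Partial sum through k=1: 0.260867.
Order-2 term: −1/720 · (-1.63256e-07 − (-0.0234375)) = -3.25519e-05.

S_2 ≈ 0.260834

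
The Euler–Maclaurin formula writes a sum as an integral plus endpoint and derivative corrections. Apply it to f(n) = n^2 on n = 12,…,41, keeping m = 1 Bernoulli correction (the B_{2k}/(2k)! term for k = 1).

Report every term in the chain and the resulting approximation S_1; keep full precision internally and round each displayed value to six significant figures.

∫_12^41 x^2 dx evaluates to 22397.7.
Endpoint term: (f(12) + f(41))/2 = (144.000 + 1681.00)/2 = 912.500.
Running total after boundary: 23310.2.
Correction k=1: B_{2}/2! · (f^{(1)}(41) − f^{(1)}(12)) = 1/12 · (82.0000 − 24.0000) = 4.83333.

S_1 ≈ 23315.0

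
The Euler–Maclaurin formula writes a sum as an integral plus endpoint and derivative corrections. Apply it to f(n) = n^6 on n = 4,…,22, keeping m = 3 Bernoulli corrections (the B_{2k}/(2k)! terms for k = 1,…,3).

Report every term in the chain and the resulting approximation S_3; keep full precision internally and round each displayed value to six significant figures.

Integral: ∫_4^22 x^6 dx = 3.56335e+08.
½[f(4) + f(22)] = ½[4096.00 + 1.13380e+08] = 5.66920e+07.
Integral + boundary = 4.13027e+08.
k=1: B_{2}/(2)! × [f^{(1)}(22) − f^{(1)}(4)] = 1/12 × (3.09218e+07 − 6144.00) = 2.57630e+06.
After k=1: 4.15603e+08.
k=2: B_{4}/(4)! × [f^{(3)}(22) − f^{(3)}(4)] = −1/720 × (1.27776e+06 − 7680.00) = -1764.00.
After k=2: 4.15601e+08.
k=3: B_{6}/(6)! × [f^{(5)}(22) − f^{(5)}(4)] = 1/30240 × (15840.0 − 2880.00) = 0.428571.

S_3 ≈ 4.15601e+08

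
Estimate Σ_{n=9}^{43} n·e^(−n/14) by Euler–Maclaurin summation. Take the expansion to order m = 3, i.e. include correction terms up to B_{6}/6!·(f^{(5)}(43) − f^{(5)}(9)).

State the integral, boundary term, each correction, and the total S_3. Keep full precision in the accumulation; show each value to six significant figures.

Integral: ∫_9^43 x·e^(−x/14) dx = 132.313.
Endpoint term: (f(9) + f(43))/2 = (4.73209 + 1.99326)/2 = 3.36268.
Running total after boundary: 135.675.
Correction k=1: B_{2}/2! · (f^{(1)}(43) − f^{(1)}(9)) = 1/12 · (-0.0960208 − 0.187781) = -0.0236502.
Partial sum through k=1: 135.652.
Correction k=2: B_{4}/4! · (f^{(3)}(43) − f^{(3)}(9)) = −1/720 · (-1.68932e-05 − 0.00632325) = 8.80576e-06.
Partial sum through k=2: 135.652.
Correction k=3: B_{6}/6! · (f^{(5)}(43) − f^{(5)}(9)) = 1/30240 · (2.32712e-06 − 5.96349e-05) = -1.89510e-09.

S_3 ≈ 135.652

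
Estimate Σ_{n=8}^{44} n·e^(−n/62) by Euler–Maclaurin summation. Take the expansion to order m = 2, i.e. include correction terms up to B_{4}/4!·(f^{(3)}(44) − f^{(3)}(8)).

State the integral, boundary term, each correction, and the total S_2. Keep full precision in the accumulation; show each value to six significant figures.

The integral term ∫_8^44 x·e^(−x/62) dx = 582.496.
Boundary: ½(f(8) + f(44)) = ½(7.03156 + 21.6393) = 14.3354.
Integral + boundary = 596.831.
Correction k=1: B_{2}/2! · (f^{(1)}(44) − f^{(1)}(8)) = 1/12 · (0.142781 − 0.765533) = -0.0518960.
Running total after k=1: 596.779.
Correction k=2: B_{4}/4! · (f^{(3)}(44) − f^{(3)}(8)) = −1/720 · (0.000293025 − 0.000656458) = 5.04768e-07.

S_2 ≈ 596.779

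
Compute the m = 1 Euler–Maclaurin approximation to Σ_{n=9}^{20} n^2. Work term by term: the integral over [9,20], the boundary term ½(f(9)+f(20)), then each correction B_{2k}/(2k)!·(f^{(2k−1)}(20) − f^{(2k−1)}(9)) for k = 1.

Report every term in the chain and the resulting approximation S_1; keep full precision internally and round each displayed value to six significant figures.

S_1 ≈ 2666.00

Integral: ∫_9^20 x^2 dx = 2423.67.
Endpoint term: (f(9) + f(20))/2 = (81.0000 + 400.000)/2 = 240.500.
Integral + boundary = 2664.17.
Correction k=1: B_{2}/2! · (f^{(1)}(20) − f^{(1)}(9)) = 1/12 · (40.0000 − 18.0000) = 1.83333.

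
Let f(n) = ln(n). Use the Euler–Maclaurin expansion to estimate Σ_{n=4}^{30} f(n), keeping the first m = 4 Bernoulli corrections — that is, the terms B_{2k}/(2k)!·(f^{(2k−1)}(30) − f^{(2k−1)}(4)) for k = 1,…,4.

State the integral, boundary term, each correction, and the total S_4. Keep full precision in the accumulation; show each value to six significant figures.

The integral term ∫_4^30 ln(x) dx = 70.4907.
Boundary: ½(f(4) + f(30)) = ½(1.38629 + 3.40120) = 2.39375.
So far: 72.8845.
k=1: B_{2}/(2)! × [f^{(1)}(30) − f^{(1)}(4)] = 1/12 × (0.0333333 − 0.250000) = -0.0180556.
Running total after k=1: 72.8664.
k=2: B_{4}/(4)! × [f^{(3)}(30) − f^{(3)}(4)] = −1/720 × (7.40741e-05 − 0.0312500) = 4.32999e-05.
Running total after k=2: 72.8665.
k=3: B_{6}/(6)! × [f^{(5)}(30) − f^{(5)}(4)] = 1/30240 × (9.87654e-07 − 0.0234375) = -7.75017e-07.
Running total after k=3: 72.8665.
k=4: B_{8}/(8)! × [f^{(7)}(30) − f^{(7)}(4)] = −1/1209600 × (3.29218e-08 − 0.0439453) = 3.63304e-08.

S_4 ≈ 72.8665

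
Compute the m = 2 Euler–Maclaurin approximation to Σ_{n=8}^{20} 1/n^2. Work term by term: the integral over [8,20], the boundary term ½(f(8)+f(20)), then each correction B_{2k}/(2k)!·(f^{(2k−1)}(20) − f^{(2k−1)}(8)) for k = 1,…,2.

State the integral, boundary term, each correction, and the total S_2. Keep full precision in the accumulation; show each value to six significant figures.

Integral: ∫_8^20 1/x^2 dx = 0.0750000.
Endpoint term: (f(8) + f(20))/2 = (0.0156250 + 0.00250000)/2 = 0.00906250.
Running total after boundary: 0.0840625.
Correction k=1: B_{2}/2! · (f^{(1)}(20) − f^{(1)}(8)) = 1/12 · (-0.000250000 − (-0.00390625)) = 0.000304687.
After k=1: 0.0843672.
Correction k=2: B_{4}/4! · (f^{(3)}(20) − f^{(3)}(8)) = −1/720 · (-7.50000e-06 − (-0.000732422)) = -1.00684e-06.

S_2 ≈ 0.0843662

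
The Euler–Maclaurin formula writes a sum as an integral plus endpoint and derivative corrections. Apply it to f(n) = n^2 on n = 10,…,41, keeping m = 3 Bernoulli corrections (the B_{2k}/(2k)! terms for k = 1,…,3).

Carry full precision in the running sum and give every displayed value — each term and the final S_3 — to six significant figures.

Integral: ∫_10^41 x^2 dx = 22640.3.
Boundary: ½(f(10) + f(41)) = ½(100.000 + 1681.00) = 890.500.
Integral + boundary = 23530.8.
Correction k=1: B_{2}/2! · (f^{(1)}(41) − f^{(1)}(10)) = 1/12 · (82.0000 − 20.0000) = 5.16667.
Running total after k=1: 23536.0.
Correction k=2: B_{4}/4! · (f^{(3)}(41) − f^{(3)}(10)) = −1/720 · (0.00000 − 0.00000) = 0.00000.
Running total after k=2: 23536.0.
Correction k=3: B_{6}/6! · (f^{(5)}(41) − f^{(5)}(10)) = 1/30240 · (0.00000 − 0.00000) = 0.00000.

S_3 ≈ 23536.0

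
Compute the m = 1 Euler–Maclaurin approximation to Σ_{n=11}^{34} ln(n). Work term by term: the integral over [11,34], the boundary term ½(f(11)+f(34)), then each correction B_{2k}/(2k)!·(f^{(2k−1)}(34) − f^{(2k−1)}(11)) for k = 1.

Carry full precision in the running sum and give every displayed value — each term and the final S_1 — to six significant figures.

S_1 ≈ 73.4764

∫_11^34 ln(x) dx evaluates to 70.5194.
Endpoint term: (f(11) + f(34))/2 = (2.39790 + 3.52636)/2 = 2.96213.
So far: 73.4815.
Order-1 term: 1/12 · (0.0294118 − 0.0909091) = -0.00512478.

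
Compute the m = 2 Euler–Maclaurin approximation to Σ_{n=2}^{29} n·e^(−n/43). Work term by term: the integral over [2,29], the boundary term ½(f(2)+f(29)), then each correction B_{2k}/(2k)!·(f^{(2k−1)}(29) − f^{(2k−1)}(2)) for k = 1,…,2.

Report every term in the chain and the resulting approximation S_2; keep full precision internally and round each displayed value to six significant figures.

Integral: ∫_2^29 x·e^(−x/43) dx = 269.796.
Boundary: ½(f(2) + f(29)) = ½(1.90911 + 14.7741) = 8.34162.
Integral + boundary = 278.138.
Order-1 term: 1/12 · (0.165868 − 0.910156) = -0.0620239.
Running total after k=1: 278.076.
Order-2 term: −1/720 · (0.000640764 − 0.00152475) = 1.22776e-06.

S_2 ≈ 278.076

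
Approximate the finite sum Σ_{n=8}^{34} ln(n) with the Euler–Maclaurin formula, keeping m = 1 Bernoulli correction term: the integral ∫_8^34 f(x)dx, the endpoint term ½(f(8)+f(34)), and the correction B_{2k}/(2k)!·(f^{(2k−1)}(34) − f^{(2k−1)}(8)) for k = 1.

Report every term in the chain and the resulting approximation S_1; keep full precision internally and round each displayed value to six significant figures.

∫_8^34 ln(x) dx evaluates to 77.2607.
Endpoint term: (f(8) + f(34))/2 = (2.07944 + 3.52636)/2 = 2.80290.
Running total after boundary: 80.0636.
k=1: B_{2}/(2)! × [f^{(1)}(34) − f^{(1)}(8)] = 1/12 × (0.0294118 − 0.125000) = -0.00796569.

S_1 ≈ 80.0557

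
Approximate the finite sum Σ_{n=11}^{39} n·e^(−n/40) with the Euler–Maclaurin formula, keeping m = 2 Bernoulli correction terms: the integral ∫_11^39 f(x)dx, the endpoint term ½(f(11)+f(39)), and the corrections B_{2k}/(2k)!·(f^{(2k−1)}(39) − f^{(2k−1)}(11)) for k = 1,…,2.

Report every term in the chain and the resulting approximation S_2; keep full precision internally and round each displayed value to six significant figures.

S_2 ≈ 369.087

The integral term ∫_11^39 x·e^(−x/40) dx = 357.599.
Endpoint term: (f(11) + f(39))/2 = (8.35529 + 14.7105)/2 = 11.5329.
Running total after boundary: 369.132.
Order-1 term: 1/12 · (0.00942981 − 0.550690) = -0.0451050.
Partial sum through k=1: 369.087.
Order-2 term: −1/720 · (0.000477384 − 0.00129365) = 1.13370e-06.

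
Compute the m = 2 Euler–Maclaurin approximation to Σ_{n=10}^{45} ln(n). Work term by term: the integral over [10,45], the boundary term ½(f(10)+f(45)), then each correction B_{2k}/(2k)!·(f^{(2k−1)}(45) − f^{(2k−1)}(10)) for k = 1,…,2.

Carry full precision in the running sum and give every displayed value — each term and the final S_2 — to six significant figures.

S_2 ≈ 116.322

∫_10^45 ln(x) dx evaluates to 113.274.
Boundary: ½(f(10) + f(45)) = ½(2.30259 + 3.80666) = 3.05462.
Integral + boundary = 116.329.
Order-1 term: 1/12 · (0.0222222 − 0.100000) = -0.00648148.
Running total after k=1: 116.322.
Order-2 term: −1/720 · (2.19479e-05 − 0.00200000) = 2.74729e-06.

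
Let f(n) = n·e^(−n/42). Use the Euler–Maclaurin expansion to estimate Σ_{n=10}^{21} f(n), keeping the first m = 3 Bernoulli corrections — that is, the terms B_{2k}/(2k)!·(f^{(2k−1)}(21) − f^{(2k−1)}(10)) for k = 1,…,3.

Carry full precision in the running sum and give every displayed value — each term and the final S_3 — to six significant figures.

∫_10^21 x·e^(−x/42) dx evaluates to 116.391.
Endpoint term: (f(10) + f(21))/2 = (7.88128 + 12.7371)/2 = 10.3092.
Integral + boundary = 126.700.
Correction k=1: B_{2}/2! · (f^{(1)}(21) − f^{(1)}(10)) = 1/12 · (0.303265 − 0.600478) = -0.0247677.
Running total after k=1: 126.675.
Correction k=2: B_{4}/4! · (f^{(3)}(21) − f^{(3)}(10)) = −1/720 · (0.000859596 − 0.00123398) = 5.19973e-07.
Running total after k=2: 126.675.
Correction k=3: B_{6}/6! · (f^{(5)}(21) − f^{(5)}(10)) = 1/30240 · (8.77138e-07 − 1.20609e-06) = -1.08781e-11.

S_3 ≈ 126.675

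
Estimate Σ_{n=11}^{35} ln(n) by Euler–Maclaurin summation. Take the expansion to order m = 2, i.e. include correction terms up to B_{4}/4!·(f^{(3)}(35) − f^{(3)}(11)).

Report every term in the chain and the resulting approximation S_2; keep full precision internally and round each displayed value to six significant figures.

∫_11^35 ln(x) dx evaluates to 74.0603.
½[f(11) + f(35)] = ½[2.39790 + 3.55535] = 2.97662.
Running total after boundary: 77.0370.
Correction k=1: B_{2}/2! · (f^{(1)}(35) − f^{(1)}(11)) = 1/12 · (0.0285714 − 0.0909091) = -0.00519481.
Running total after k=1: 77.0318.
Correction k=2: B_{4}/4! · (f^{(3)}(35) − f^{(3)}(11)) = −1/720 · (4.66472e-05 − 0.00150263) = 2.02220e-06.

S_2 ≈ 77.0318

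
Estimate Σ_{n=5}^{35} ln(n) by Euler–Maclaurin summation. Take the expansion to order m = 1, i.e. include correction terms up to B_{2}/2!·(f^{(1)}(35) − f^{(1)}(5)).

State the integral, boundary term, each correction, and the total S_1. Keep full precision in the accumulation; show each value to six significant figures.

∫_5^35 ln(x) dx evaluates to 86.3900.
Endpoint term: (f(5) + f(35))/2 = (1.60944 + 3.55535)/2 = 2.58239.
So far: 88.9724.
k=1: B_{2}/(2)! × [f^{(1)}(35) − f^{(1)}(5)] = 1/12 × (0.0285714 − 0.200000) = -0.0142857.

S_1 ≈ 88.9581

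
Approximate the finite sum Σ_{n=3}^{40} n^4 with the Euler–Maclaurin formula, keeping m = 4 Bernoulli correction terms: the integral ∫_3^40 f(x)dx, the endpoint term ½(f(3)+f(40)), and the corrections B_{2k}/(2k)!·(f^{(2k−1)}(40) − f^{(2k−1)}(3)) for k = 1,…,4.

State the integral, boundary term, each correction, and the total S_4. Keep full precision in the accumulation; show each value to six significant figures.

S_4 ≈ 2.17813e+07

∫_3^40 x^4 dx evaluates to 2.04800e+07.
Boundary: ½(f(3) + f(40)) = ½(81.0000 + 2.56000e+06) = 1.28004e+06.
So far: 2.17600e+07.
Correction k=1: B_{2}/2! · (f^{(1)}(40) − f^{(1)}(3)) = 1/12 · (256000 − 108.000) = 21324.3.
Running total after k=1: 2.17813e+07.
Correction k=2: B_{4}/4! · (f^{(3)}(40) − f^{(3)}(3)) = −1/720 · (960.000 − 72.0000) = -1.23333.
Running total after k=2: 2.17813e+07.
Correction k=3: B_{6}/6! · (f^{(5)}(40) − f^{(5)}(3)) = 1/30240 · (0.00000 − 0.00000) = 0.00000.
Running total after k=3: 2.17813e+07.
Correction k=4: B_{8}/8! · (f^{(7)}(40) − f^{(7)}(3)) = −1/1209600 · (0.00000 − 0.00000) = 0.00000.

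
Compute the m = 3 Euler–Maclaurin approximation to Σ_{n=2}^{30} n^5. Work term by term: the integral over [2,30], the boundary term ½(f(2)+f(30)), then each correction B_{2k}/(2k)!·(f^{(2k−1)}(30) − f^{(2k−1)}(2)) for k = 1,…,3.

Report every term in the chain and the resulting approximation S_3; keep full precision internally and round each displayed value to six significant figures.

S_3 ≈ 1.33987e+08

∫_2^30 x^5 dx evaluates to 1.21500e+08.
Boundary: ½(f(2) + f(30)) = ½(32.0000 + 2.43000e+07) = 1.21500e+07.
Running total after boundary: 1.33650e+08.
Order-1 term: 1/12 · (4.05000e+06 − 80.0000) = 337493.
After k=1: 1.33987e+08.
Order-2 term: −1/720 · (54000.0 − 240.000) = -74.6667.
After k=2: 1.33987e+08.
Order-3 term: 1/30240 · (120.000 − 120.000) = 0.00000.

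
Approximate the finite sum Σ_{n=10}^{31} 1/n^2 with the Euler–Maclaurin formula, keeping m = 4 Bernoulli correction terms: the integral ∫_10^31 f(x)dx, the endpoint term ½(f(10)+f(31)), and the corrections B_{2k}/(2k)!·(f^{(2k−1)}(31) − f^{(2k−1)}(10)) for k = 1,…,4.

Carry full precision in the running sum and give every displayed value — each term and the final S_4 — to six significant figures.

S_4 ≈ 0.0734230

The integral term ∫_10^31 1/x^2 dx = 0.0677419.
Boundary: ½(f(10) + f(31)) = ½(0.0100000 + 0.00104058) = 0.00552029.
So far: 0.0732622.
Order-1 term: 1/12 · (-6.71344e-05 − (-0.00200000)) = 0.000161072.
After k=1: 0.0734233.
Order-2 term: −1/720 · (-8.38306e-07 − (-0.000240000)) = -3.32169e-07.
After k=2: 0.0734230.
Order-3 term: 1/30240 · (-2.61698e-08 − (-7.20000e-05)) = 2.38009e-09.
After k=3: 0.0734230.
Order-4 term: −1/1209600 · (-1.52498e-09 − (-4.03200e-05)) = -3.33321e-11.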